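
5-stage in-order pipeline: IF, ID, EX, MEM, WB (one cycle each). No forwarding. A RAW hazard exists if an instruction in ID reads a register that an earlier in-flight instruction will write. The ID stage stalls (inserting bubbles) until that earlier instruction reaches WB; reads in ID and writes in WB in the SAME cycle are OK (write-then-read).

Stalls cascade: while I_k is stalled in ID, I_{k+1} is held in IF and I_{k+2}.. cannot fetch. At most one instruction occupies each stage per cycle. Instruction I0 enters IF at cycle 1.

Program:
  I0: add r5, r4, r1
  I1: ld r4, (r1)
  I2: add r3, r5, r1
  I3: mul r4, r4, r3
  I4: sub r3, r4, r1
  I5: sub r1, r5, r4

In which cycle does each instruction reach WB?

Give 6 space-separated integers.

I0 add r5 <- r4,r1: IF@1 ID@2 stall=0 (-) EX@3 MEM@4 WB@5
I1 ld r4 <- r1: IF@2 ID@3 stall=0 (-) EX@4 MEM@5 WB@6
I2 add r3 <- r5,r1: IF@3 ID@4 stall=1 (RAW on I0.r5 (WB@5)) EX@6 MEM@7 WB@8
I3 mul r4 <- r4,r3: IF@4 ID@6 stall=2 (RAW on I2.r3 (WB@8)) EX@9 MEM@10 WB@11
I4 sub r3 <- r4,r1: IF@6 ID@9 stall=2 (RAW on I3.r4 (WB@11)) EX@12 MEM@13 WB@14
I5 sub r1 <- r5,r4: IF@9 ID@12 stall=0 (-) EX@13 MEM@14 WB@15

Answer: 5 6 8 11 14 15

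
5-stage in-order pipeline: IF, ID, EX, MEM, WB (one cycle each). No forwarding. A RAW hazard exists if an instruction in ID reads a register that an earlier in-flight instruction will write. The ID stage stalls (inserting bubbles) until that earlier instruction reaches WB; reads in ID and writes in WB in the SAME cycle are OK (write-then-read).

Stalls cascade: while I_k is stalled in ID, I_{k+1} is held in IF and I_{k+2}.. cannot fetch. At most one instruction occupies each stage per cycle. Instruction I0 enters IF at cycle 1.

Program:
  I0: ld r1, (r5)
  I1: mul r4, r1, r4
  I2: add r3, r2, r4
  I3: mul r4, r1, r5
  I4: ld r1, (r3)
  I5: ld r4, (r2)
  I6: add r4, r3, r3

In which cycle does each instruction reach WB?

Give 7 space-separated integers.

I0 ld r1 <- r5: IF@1 ID@2 stall=0 (-) EX@3 MEM@4 WB@5
I1 mul r4 <- r1,r4: IF@2 ID@3 stall=2 (RAW on I0.r1 (WB@5)) EX@6 MEM@7 WB@8
I2 add r3 <- r2,r4: IF@3 ID@6 stall=2 (RAW on I1.r4 (WB@8)) EX@9 MEM@10 WB@11
I3 mul r4 <- r1,r5: IF@6 ID@9 stall=0 (-) EX@10 MEM@11 WB@12
I4 ld r1 <- r3: IF@9 ID@10 stall=1 (RAW on I2.r3 (WB@11)) EX@12 MEM@13 WB@14
I5 ld r4 <- r2: IF@10 ID@12 stall=0 (-) EX@13 MEM@14 WB@15
I6 add r4 <- r3,r3: IF@12 ID@13 stall=0 (-) EX@14 MEM@15 WB@16

Answer: 5 8 11 12 14 15 16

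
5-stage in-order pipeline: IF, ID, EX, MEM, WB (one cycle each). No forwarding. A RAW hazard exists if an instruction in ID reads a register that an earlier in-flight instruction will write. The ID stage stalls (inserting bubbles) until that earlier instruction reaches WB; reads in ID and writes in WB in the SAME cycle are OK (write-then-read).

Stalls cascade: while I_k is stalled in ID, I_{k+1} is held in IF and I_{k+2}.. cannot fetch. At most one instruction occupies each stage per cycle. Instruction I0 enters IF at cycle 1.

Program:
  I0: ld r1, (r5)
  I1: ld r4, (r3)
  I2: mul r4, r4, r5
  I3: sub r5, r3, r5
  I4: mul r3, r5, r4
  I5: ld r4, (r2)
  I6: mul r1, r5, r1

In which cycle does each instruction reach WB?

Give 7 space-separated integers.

I0 ld r1 <- r5: IF@1 ID@2 stall=0 (-) EX@3 MEM@4 WB@5
I1 ld r4 <- r3: IF@2 ID@3 stall=0 (-) EX@4 MEM@5 WB@6
I2 mul r4 <- r4,r5: IF@3 ID@4 stall=2 (RAW on I1.r4 (WB@6)) EX@7 MEM@8 WB@9
I3 sub r5 <- r3,r5: IF@4 ID@7 stall=0 (-) EX@8 MEM@9 WB@10
I4 mul r3 <- r5,r4: IF@7 ID@8 stall=2 (RAW on I3.r5 (WB@10)) EX@11 MEM@12 WB@13
I5 ld r4 <- r2: IF@8 ID@11 stall=0 (-) EX@12 MEM@13 WB@14
I6 mul r1 <- r5,r1: IF@11 ID@12 stall=0 (-) EX@13 MEM@14 WB@15

Answer: 5 6 9 10 13 14 15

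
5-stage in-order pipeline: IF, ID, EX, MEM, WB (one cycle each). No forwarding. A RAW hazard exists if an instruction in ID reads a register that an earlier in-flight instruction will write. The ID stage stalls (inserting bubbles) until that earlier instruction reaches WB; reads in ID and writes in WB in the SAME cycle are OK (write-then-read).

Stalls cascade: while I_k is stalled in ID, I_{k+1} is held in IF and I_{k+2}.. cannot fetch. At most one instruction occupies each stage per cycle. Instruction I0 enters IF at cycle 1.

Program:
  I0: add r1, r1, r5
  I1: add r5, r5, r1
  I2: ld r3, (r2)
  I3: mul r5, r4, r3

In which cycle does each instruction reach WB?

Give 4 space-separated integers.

Answer: 5 8 9 12

Derivation:
I0 add r1 <- r1,r5: IF@1 ID@2 stall=0 (-) EX@3 MEM@4 WB@5
I1 add r5 <- r5,r1: IF@2 ID@3 stall=2 (RAW on I0.r1 (WB@5)) EX@6 MEM@7 WB@8
I2 ld r3 <- r2: IF@3 ID@6 stall=0 (-) EX@7 MEM@8 WB@9
I3 mul r5 <- r4,r3: IF@6 ID@7 stall=2 (RAW on I2.r3 (WB@9)) EX@10 MEM@11 WB@12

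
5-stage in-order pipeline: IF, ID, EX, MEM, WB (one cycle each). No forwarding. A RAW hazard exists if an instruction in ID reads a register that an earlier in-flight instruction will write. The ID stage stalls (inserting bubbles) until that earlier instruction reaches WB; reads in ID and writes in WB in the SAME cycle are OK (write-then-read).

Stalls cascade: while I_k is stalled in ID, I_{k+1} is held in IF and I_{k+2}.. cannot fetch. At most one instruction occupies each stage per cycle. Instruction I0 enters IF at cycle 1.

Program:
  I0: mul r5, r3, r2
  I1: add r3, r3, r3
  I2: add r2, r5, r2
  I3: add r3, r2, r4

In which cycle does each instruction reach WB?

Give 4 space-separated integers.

Answer: 5 6 8 11

Derivation:
I0 mul r5 <- r3,r2: IF@1 ID@2 stall=0 (-) EX@3 MEM@4 WB@5
I1 add r3 <- r3,r3: IF@2 ID@3 stall=0 (-) EX@4 MEM@5 WB@6
I2 add r2 <- r5,r2: IF@3 ID@4 stall=1 (RAW on I0.r5 (WB@5)) EX@6 MEM@7 WB@8
I3 add r3 <- r2,r4: IF@4 ID@6 stall=2 (RAW on I2.r2 (WB@8)) EX@9 MEM@10 WB@11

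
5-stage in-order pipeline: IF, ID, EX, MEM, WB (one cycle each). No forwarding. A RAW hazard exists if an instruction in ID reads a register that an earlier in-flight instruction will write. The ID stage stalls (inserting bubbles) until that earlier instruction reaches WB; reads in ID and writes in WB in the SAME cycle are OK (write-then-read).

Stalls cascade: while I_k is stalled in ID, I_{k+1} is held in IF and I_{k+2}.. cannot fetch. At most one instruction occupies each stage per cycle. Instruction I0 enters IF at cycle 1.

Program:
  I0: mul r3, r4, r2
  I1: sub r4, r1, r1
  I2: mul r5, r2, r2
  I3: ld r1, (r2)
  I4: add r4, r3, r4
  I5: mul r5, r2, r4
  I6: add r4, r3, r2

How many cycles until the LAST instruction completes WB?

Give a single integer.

I0 mul r3 <- r4,r2: IF@1 ID@2 stall=0 (-) EX@3 MEM@4 WB@5
I1 sub r4 <- r1,r1: IF@2 ID@3 stall=0 (-) EX@4 MEM@5 WB@6
I2 mul r5 <- r2,r2: IF@3 ID@4 stall=0 (-) EX@5 MEM@6 WB@7
I3 ld r1 <- r2: IF@4 ID@5 stall=0 (-) EX@6 MEM@7 WB@8
I4 add r4 <- r3,r4: IF@5 ID@6 stall=0 (-) EX@7 MEM@8 WB@9
I5 mul r5 <- r2,r4: IF@6 ID@7 stall=2 (RAW on I4.r4 (WB@9)) EX@10 MEM@11 WB@12
I6 add r4 <- r3,r2: IF@7 ID@10 stall=0 (-) EX@11 MEM@12 WB@13

Answer: 13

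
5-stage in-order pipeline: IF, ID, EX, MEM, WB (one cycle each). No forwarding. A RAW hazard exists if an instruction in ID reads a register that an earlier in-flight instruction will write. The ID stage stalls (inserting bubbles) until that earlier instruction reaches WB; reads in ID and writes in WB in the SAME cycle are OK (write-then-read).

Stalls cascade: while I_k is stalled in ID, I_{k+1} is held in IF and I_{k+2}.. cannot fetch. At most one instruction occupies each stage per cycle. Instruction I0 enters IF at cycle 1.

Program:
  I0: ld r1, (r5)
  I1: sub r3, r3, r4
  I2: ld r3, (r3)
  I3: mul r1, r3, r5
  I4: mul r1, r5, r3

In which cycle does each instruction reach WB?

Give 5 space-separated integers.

I0 ld r1 <- r5: IF@1 ID@2 stall=0 (-) EX@3 MEM@4 WB@5
I1 sub r3 <- r3,r4: IF@2 ID@3 stall=0 (-) EX@4 MEM@5 WB@6
I2 ld r3 <- r3: IF@3 ID@4 stall=2 (RAW on I1.r3 (WB@6)) EX@7 MEM@8 WB@9
I3 mul r1 <- r3,r5: IF@4 ID@7 stall=2 (RAW on I2.r3 (WB@9)) EX@10 MEM@11 WB@12
I4 mul r1 <- r5,r3: IF@7 ID@10 stall=0 (-) EX@11 MEM@12 WB@13

Answer: 5 6 9 12 13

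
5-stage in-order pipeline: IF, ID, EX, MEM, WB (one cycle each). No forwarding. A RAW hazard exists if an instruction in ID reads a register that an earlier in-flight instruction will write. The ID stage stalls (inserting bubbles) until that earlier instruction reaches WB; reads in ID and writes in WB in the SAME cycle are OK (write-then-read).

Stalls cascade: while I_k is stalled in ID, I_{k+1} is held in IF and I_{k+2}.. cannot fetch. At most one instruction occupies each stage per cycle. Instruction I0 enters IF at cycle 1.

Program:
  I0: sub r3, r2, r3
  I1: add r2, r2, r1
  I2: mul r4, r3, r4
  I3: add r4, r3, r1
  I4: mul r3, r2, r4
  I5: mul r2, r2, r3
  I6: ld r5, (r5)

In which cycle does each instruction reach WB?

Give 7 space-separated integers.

Answer: 5 6 8 9 12 15 16

Derivation:
I0 sub r3 <- r2,r3: IF@1 ID@2 stall=0 (-) EX@3 MEM@4 WB@5
I1 add r2 <- r2,r1: IF@2 ID@3 stall=0 (-) EX@4 MEM@5 WB@6
I2 mul r4 <- r3,r4: IF@3 ID@4 stall=1 (RAW on I0.r3 (WB@5)) EX@6 MEM@7 WB@8
I3 add r4 <- r3,r1: IF@4 ID@6 stall=0 (-) EX@7 MEM@8 WB@9
I4 mul r3 <- r2,r4: IF@6 ID@7 stall=2 (RAW on I3.r4 (WB@9)) EX@10 MEM@11 WB@12
I5 mul r2 <- r2,r3: IF@7 ID@10 stall=2 (RAW on I4.r3 (WB@12)) EX@13 MEM@14 WB@15
I6 ld r5 <- r5: IF@10 ID@13 stall=0 (-) EX@14 MEM@15 WB@16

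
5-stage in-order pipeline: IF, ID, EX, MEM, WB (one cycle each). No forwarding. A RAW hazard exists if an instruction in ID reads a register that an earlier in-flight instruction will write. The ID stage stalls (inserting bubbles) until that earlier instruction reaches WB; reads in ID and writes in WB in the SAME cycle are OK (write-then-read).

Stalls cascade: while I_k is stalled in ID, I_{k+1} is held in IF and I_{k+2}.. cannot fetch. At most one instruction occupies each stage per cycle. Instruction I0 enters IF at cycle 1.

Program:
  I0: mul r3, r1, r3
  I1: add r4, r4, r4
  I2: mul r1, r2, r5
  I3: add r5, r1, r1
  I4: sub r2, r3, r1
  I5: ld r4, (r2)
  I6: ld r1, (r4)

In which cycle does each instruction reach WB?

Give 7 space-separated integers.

I0 mul r3 <- r1,r3: IF@1 ID@2 stall=0 (-) EX@3 MEM@4 WB@5
I1 add r4 <- r4,r4: IF@2 ID@3 stall=0 (-) EX@4 MEM@5 WB@6
I2 mul r1 <- r2,r5: IF@3 ID@4 stall=0 (-) EX@5 MEM@6 WB@7
I3 add r5 <- r1,r1: IF@4 ID@5 stall=2 (RAW on I2.r1 (WB@7)) EX@8 MEM@9 WB@10
I4 sub r2 <- r3,r1: IF@5 ID@8 stall=0 (-) EX@9 MEM@10 WB@11
I5 ld r4 <- r2: IF@8 ID@9 stall=2 (RAW on I4.r2 (WB@11)) EX@12 MEM@13 WB@14
I6 ld r1 <- r4: IF@9 ID@12 stall=2 (RAW on I5.r4 (WB@14)) EX@15 MEM@16 WB@17

Answer: 5 6 7 10 11 14 17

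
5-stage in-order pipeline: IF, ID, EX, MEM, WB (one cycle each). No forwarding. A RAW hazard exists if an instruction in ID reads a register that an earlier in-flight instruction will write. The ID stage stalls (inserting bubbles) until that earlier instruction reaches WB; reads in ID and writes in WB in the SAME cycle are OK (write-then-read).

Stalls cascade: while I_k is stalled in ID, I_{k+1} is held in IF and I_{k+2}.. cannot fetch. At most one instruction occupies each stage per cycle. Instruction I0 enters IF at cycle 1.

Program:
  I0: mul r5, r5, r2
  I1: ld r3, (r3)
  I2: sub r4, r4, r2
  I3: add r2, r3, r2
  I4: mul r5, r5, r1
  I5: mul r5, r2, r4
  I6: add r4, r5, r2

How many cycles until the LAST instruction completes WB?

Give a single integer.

Answer: 15

Derivation:
I0 mul r5 <- r5,r2: IF@1 ID@2 stall=0 (-) EX@3 MEM@4 WB@5
I1 ld r3 <- r3: IF@2 ID@3 stall=0 (-) EX@4 MEM@5 WB@6
I2 sub r4 <- r4,r2: IF@3 ID@4 stall=0 (-) EX@5 MEM@6 WB@7
I3 add r2 <- r3,r2: IF@4 ID@5 stall=1 (RAW on I1.r3 (WB@6)) EX@7 MEM@8 WB@9
I4 mul r5 <- r5,r1: IF@5 ID@7 stall=0 (-) EX@8 MEM@9 WB@10
I5 mul r5 <- r2,r4: IF@7 ID@8 stall=1 (RAW on I3.r2 (WB@9)) EX@10 MEM@11 WB@12
I6 add r4 <- r5,r2: IF@8 ID@10 stall=2 (RAW on I5.r5 (WB@12)) EX@13 MEM@14 WB@15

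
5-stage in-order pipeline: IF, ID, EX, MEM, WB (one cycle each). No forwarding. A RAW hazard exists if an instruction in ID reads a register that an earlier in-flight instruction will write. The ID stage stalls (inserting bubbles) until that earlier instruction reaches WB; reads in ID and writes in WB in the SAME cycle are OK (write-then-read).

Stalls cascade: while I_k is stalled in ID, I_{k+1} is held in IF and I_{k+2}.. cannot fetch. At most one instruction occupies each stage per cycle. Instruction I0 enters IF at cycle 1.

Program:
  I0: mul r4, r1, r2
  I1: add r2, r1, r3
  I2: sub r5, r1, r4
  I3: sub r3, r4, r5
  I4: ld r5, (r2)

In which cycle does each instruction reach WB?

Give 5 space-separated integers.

I0 mul r4 <- r1,r2: IF@1 ID@2 stall=0 (-) EX@3 MEM@4 WB@5
I1 add r2 <- r1,r3: IF@2 ID@3 stall=0 (-) EX@4 MEM@5 WB@6
I2 sub r5 <- r1,r4: IF@3 ID@4 stall=1 (RAW on I0.r4 (WB@5)) EX@6 MEM@7 WB@8
I3 sub r3 <- r4,r5: IF@4 ID@6 stall=2 (RAW on I2.r5 (WB@8)) EX@9 MEM@10 WB@11
I4 ld r5 <- r2: IF@6 ID@9 stall=0 (-) EX@10 MEM@11 WB@12

Answer: 5 6 8 11 12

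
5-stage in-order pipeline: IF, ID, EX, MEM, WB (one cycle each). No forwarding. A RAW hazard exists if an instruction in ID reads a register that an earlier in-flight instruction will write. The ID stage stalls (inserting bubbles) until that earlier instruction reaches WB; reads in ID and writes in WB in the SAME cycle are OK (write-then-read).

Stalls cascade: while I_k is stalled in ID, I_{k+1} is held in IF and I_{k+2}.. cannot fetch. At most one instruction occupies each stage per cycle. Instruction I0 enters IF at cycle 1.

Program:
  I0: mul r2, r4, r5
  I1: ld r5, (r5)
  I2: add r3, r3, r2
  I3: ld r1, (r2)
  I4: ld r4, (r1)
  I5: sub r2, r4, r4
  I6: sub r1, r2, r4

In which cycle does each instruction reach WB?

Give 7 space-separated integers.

I0 mul r2 <- r4,r5: IF@1 ID@2 stall=0 (-) EX@3 MEM@4 WB@5
I1 ld r5 <- r5: IF@2 ID@3 stall=0 (-) EX@4 MEM@5 WB@6
I2 add r3 <- r3,r2: IF@3 ID@4 stall=1 (RAW on I0.r2 (WB@5)) EX@6 MEM@7 WB@8
I3 ld r1 <- r2: IF@4 ID@6 stall=0 (-) EX@7 MEM@8 WB@9
I4 ld r4 <- r1: IF@6 ID@7 stall=2 (RAW on I3.r1 (WB@9)) EX@10 MEM@11 WB@12
I5 sub r2 <- r4,r4: IF@7 ID@10 stall=2 (RAW on I4.r4 (WB@12)) EX@13 MEM@14 WB@15
I6 sub r1 <- r2,r4: IF@10 ID@13 stall=2 (RAW on I5.r2 (WB@15)) EX@16 MEM@17 WB@18

Answer: 5 6 8 9 12 15 18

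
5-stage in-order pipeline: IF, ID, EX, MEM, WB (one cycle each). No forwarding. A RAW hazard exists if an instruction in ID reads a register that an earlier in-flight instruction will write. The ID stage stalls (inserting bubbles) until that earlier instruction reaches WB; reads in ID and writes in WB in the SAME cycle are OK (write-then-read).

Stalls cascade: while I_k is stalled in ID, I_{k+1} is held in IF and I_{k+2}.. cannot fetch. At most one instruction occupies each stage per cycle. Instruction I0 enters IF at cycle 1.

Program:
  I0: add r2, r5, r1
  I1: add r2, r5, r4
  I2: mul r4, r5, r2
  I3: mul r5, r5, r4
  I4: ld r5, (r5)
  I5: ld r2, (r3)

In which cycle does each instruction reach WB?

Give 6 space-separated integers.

I0 add r2 <- r5,r1: IF@1 ID@2 stall=0 (-) EX@3 MEM@4 WB@5
I1 add r2 <- r5,r4: IF@2 ID@3 stall=0 (-) EX@4 MEM@5 WB@6
I2 mul r4 <- r5,r2: IF@3 ID@4 stall=2 (RAW on I1.r2 (WB@6)) EX@7 MEM@8 WB@9
I3 mul r5 <- r5,r4: IF@4 ID@7 stall=2 (RAW on I2.r4 (WB@9)) EX@10 MEM@11 WB@12
I4 ld r5 <- r5: IF@7 ID@10 stall=2 (RAW on I3.r5 (WB@12)) EX@13 MEM@14 WB@15
I5 ld r2 <- r3: IF@10 ID@13 stall=0 (-) EX@14 MEM@15 WB@16

Answer: 5 6 9 12 15 16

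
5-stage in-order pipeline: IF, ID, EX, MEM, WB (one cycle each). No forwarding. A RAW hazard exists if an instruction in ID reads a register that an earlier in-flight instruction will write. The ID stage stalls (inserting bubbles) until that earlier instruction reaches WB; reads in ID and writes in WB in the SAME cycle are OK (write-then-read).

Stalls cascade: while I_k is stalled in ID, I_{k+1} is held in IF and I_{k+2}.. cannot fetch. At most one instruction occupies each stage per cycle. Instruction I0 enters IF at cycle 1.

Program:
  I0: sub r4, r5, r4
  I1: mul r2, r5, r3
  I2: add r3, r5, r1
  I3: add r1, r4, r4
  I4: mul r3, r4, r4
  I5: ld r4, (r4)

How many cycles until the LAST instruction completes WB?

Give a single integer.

Answer: 10

Derivation:
I0 sub r4 <- r5,r4: IF@1 ID@2 stall=0 (-) EX@3 MEM@4 WB@5
I1 mul r2 <- r5,r3: IF@2 ID@3 stall=0 (-) EX@4 MEM@5 WB@6
I2 add r3 <- r5,r1: IF@3 ID@4 stall=0 (-) EX@5 MEM@6 WB@7
I3 add r1 <- r4,r4: IF@4 ID@5 stall=0 (-) EX@6 MEM@7 WB@8
I4 mul r3 <- r4,r4: IF@5 ID@6 stall=0 (-) EX@7 MEM@8 WB@9
I5 ld r4 <- r4: IF@6 ID@7 stall=0 (-) EX@8 MEM@9 WB@10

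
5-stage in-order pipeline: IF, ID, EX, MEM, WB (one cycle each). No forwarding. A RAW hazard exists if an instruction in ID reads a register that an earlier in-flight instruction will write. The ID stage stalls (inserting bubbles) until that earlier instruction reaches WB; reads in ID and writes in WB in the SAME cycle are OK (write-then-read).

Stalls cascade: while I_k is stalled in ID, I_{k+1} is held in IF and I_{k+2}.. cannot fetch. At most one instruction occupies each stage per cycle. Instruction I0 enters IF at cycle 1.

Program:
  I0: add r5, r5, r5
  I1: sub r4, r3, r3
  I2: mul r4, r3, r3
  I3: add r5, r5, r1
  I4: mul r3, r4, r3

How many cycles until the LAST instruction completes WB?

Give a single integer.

I0 add r5 <- r5,r5: IF@1 ID@2 stall=0 (-) EX@3 MEM@4 WB@5
I1 sub r4 <- r3,r3: IF@2 ID@3 stall=0 (-) EX@4 MEM@5 WB@6
I2 mul r4 <- r3,r3: IF@3 ID@4 stall=0 (-) EX@5 MEM@6 WB@7
I3 add r5 <- r5,r1: IF@4 ID@5 stall=0 (-) EX@6 MEM@7 WB@8
I4 mul r3 <- r4,r3: IF@5 ID@6 stall=1 (RAW on I2.r4 (WB@7)) EX@8 MEM@9 WB@10

Answer: 10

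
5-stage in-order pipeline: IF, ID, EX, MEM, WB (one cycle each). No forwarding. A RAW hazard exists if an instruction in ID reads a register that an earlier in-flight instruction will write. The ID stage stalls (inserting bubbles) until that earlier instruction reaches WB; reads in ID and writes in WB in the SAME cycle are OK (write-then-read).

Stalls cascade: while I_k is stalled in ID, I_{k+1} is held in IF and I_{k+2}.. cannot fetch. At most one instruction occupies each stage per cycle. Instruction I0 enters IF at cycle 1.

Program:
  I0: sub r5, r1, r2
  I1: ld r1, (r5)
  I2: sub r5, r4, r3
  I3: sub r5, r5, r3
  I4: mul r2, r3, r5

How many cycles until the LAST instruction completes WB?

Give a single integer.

I0 sub r5 <- r1,r2: IF@1 ID@2 stall=0 (-) EX@3 MEM@4 WB@5
I1 ld r1 <- r5: IF@2 ID@3 stall=2 (RAW on I0.r5 (WB@5)) EX@6 MEM@7 WB@8
I2 sub r5 <- r4,r3: IF@3 ID@6 stall=0 (-) EX@7 MEM@8 WB@9
I3 sub r5 <- r5,r3: IF@6 ID@7 stall=2 (RAW on I2.r5 (WB@9)) EX@10 MEM@11 WB@12
I4 mul r2 <- r3,r5: IF@7 ID@10 stall=2 (RAW on I3.r5 (WB@12)) EX@13 MEM@14 WB@15

Answer: 15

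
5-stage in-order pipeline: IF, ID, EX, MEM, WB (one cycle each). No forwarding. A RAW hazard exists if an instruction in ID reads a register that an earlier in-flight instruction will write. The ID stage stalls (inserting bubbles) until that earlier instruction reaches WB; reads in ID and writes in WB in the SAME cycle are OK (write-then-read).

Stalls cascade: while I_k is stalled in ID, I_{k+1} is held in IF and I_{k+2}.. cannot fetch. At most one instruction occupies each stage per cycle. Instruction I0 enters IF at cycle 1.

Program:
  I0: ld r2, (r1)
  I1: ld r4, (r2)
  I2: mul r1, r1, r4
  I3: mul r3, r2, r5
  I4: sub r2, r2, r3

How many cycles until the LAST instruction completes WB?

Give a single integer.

I0 ld r2 <- r1: IF@1 ID@2 stall=0 (-) EX@3 MEM@4 WB@5
I1 ld r4 <- r2: IF@2 ID@3 stall=2 (RAW on I0.r2 (WB@5)) EX@6 MEM@7 WB@8
I2 mul r1 <- r1,r4: IF@3 ID@6 stall=2 (RAW on I1.r4 (WB@8)) EX@9 MEM@10 WB@11
I3 mul r3 <- r2,r5: IF@6 ID@9 stall=0 (-) EX@10 MEM@11 WB@12
I4 sub r2 <- r2,r3: IF@9 ID@10 stall=2 (RAW on I3.r3 (WB@12)) EX@13 MEM@14 WB@15

Answer: 15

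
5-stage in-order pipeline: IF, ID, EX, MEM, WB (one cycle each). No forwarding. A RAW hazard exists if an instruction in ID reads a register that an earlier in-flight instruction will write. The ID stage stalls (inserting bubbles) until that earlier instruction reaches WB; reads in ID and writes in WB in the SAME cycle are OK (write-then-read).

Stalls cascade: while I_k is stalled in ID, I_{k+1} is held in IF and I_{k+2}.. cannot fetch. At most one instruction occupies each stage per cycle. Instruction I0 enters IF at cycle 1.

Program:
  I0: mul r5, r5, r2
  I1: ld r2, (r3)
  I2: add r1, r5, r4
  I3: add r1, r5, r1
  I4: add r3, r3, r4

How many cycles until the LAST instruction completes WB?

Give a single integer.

Answer: 12

Derivation:
I0 mul r5 <- r5,r2: IF@1 ID@2 stall=0 (-) EX@3 MEM@4 WB@5
I1 ld r2 <- r3: IF@2 ID@3 stall=0 (-) EX@4 MEM@5 WB@6
I2 add r1 <- r5,r4: IF@3 ID@4 stall=1 (RAW on I0.r5 (WB@5)) EX@6 MEM@7 WB@8
I3 add r1 <- r5,r1: IF@4 ID@6 stall=2 (RAW on I2.r1 (WB@8)) EX@9 MEM@10 WB@11
I4 add r3 <- r3,r4: IF@6 ID@9 stall=0 (-) EX@10 MEM@11 WB@12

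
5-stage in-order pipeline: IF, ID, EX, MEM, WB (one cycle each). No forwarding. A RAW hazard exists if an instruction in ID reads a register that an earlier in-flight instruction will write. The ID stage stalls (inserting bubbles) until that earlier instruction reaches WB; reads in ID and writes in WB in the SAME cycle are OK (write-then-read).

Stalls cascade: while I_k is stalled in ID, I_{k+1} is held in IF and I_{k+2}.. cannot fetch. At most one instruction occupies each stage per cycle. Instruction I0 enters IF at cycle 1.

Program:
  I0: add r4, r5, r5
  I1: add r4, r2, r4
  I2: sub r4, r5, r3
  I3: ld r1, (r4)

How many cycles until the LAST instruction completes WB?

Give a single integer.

I0 add r4 <- r5,r5: IF@1 ID@2 stall=0 (-) EX@3 MEM@4 WB@5
I1 add r4 <- r2,r4: IF@2 ID@3 stall=2 (RAW on I0.r4 (WB@5)) EX@6 MEM@7 WB@8
I2 sub r4 <- r5,r3: IF@3 ID@6 stall=0 (-) EX@7 MEM@8 WB@9
I3 ld r1 <- r4: IF@6 ID@7 stall=2 (RAW on I2.r4 (WB@9)) EX@10 MEM@11 WB@12

Answer: 12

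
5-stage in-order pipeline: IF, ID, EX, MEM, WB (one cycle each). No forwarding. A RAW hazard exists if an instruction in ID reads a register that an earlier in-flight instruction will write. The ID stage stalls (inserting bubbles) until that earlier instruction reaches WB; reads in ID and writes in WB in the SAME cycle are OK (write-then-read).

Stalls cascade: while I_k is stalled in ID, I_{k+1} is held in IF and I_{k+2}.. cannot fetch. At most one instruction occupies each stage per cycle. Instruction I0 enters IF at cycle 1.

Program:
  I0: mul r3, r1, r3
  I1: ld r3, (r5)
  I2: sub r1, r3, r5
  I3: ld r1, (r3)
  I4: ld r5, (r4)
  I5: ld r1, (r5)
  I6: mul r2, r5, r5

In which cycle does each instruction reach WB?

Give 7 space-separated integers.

I0 mul r3 <- r1,r3: IF@1 ID@2 stall=0 (-) EX@3 MEM@4 WB@5
I1 ld r3 <- r5: IF@2 ID@3 stall=0 (-) EX@4 MEM@5 WB@6
I2 sub r1 <- r3,r5: IF@3 ID@4 stall=2 (RAW on I1.r3 (WB@6)) EX@7 MEM@8 WB@9
I3 ld r1 <- r3: IF@4 ID@7 stall=0 (-) EX@8 MEM@9 WB@10
I4 ld r5 <- r4: IF@7 ID@8 stall=0 (-) EX@9 MEM@10 WB@11
I5 ld r1 <- r5: IF@8 ID@9 stall=2 (RAW on I4.r5 (WB@11)) EX@12 MEM@13 WB@14
I6 mul r2 <- r5,r5: IF@9 ID@12 stall=0 (-) EX@13 MEM@14 WB@15

Answer: 5 6 9 10 11 14 15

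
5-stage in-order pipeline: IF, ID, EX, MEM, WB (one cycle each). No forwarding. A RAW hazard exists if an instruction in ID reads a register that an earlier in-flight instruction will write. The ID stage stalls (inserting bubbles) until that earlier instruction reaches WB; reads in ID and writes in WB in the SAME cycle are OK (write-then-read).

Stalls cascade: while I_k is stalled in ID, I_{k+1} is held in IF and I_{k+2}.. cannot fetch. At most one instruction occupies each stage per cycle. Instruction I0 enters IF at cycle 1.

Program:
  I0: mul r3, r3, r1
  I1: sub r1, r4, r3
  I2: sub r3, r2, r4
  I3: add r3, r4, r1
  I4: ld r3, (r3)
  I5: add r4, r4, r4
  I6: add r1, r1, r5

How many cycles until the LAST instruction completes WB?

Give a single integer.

Answer: 16

Derivation:
I0 mul r3 <- r3,r1: IF@1 ID@2 stall=0 (-) EX@3 MEM@4 WB@5
I1 sub r1 <- r4,r3: IF@2 ID@3 stall=2 (RAW on I0.r3 (WB@5)) EX@6 MEM@7 WB@8
I2 sub r3 <- r2,r4: IF@3 ID@6 stall=0 (-) EX@7 MEM@8 WB@9
I3 add r3 <- r4,r1: IF@6 ID@7 stall=1 (RAW on I1.r1 (WB@8)) EX@9 MEM@10 WB@11
I4 ld r3 <- r3: IF@7 ID@9 stall=2 (RAW on I3.r3 (WB@11)) EX@12 MEM@13 WB@14
I5 add r4 <- r4,r4: IF@9 ID@12 stall=0 (-) EX@13 MEM@14 WB@15
I6 add r1 <- r1,r5: IF@12 ID@13 stall=0 (-) EX@14 MEM@15 WB@16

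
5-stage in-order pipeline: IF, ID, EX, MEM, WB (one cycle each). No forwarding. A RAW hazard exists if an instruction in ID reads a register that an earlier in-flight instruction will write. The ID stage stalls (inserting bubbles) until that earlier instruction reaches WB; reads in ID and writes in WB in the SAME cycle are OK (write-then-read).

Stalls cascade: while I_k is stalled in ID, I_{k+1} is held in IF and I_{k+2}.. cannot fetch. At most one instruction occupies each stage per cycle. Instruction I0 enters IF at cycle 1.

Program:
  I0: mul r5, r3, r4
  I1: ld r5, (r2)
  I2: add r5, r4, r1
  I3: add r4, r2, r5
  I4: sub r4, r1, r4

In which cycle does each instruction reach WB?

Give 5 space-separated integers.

I0 mul r5 <- r3,r4: IF@1 ID@2 stall=0 (-) EX@3 MEM@4 WB@5
I1 ld r5 <- r2: IF@2 ID@3 stall=0 (-) EX@4 MEM@5 WB@6
I2 add r5 <- r4,r1: IF@3 ID@4 stall=0 (-) EX@5 MEM@6 WB@7
I3 add r4 <- r2,r5: IF@4 ID@5 stall=2 (RAW on I2.r5 (WB@7)) EX@8 MEM@9 WB@10
I4 sub r4 <- r1,r4: IF@5 ID@8 stall=2 (RAW on I3.r4 (WB@10)) EX@11 MEM@12 WB@13

Answer: 5 6 7 10 13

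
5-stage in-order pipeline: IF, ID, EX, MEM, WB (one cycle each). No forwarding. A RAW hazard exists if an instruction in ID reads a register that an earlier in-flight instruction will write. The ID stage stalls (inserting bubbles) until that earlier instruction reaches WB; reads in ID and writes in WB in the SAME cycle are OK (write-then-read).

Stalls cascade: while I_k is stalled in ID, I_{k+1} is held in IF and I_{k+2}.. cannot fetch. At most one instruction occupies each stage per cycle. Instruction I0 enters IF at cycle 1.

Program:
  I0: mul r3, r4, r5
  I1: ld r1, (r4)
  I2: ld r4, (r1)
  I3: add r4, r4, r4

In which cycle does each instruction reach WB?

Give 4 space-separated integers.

Answer: 5 6 9 12

Derivation:
I0 mul r3 <- r4,r5: IF@1 ID@2 stall=0 (-) EX@3 MEM@4 WB@5
I1 ld r1 <- r4: IF@2 ID@3 stall=0 (-) EX@4 MEM@5 WB@6
I2 ld r4 <- r1: IF@3 ID@4 stall=2 (RAW on I1.r1 (WB@6)) EX@7 MEM@8 WB@9
I3 add r4 <- r4,r4: IF@4 ID@7 stall=2 (RAW on I2.r4 (WB@9)) EX@10 MEM@11 WB@12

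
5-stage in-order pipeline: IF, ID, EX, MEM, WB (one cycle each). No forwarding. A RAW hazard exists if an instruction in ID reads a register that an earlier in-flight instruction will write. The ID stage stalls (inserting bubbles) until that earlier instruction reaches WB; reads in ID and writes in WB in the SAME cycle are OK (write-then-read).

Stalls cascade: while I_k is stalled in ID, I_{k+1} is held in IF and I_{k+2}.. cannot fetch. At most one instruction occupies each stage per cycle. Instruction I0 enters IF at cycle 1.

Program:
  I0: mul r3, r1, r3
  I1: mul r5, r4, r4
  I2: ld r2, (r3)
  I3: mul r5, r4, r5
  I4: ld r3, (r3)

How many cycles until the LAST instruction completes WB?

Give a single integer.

I0 mul r3 <- r1,r3: IF@1 ID@2 stall=0 (-) EX@3 MEM@4 WB@5
I1 mul r5 <- r4,r4: IF@2 ID@3 stall=0 (-) EX@4 MEM@5 WB@6
I2 ld r2 <- r3: IF@3 ID@4 stall=1 (RAW on I0.r3 (WB@5)) EX@6 MEM@7 WB@8
I3 mul r5 <- r4,r5: IF@4 ID@6 stall=0 (-) EX@7 MEM@8 WB@9
I4 ld r3 <- r3: IF@6 ID@7 stall=0 (-) EX@8 MEM@9 WB@10

Answer: 10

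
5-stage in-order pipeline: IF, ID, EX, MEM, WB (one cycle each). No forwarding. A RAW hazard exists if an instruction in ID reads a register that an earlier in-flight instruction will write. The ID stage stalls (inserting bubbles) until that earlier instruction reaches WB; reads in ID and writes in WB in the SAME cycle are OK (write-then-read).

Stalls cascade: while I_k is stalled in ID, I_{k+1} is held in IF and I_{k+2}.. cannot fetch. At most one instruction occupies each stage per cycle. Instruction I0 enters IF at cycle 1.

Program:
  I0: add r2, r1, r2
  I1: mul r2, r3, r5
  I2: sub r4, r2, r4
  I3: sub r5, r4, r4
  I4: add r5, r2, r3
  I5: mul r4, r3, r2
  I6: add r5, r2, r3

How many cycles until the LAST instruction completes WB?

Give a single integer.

Answer: 15

Derivation:
I0 add r2 <- r1,r2: IF@1 ID@2 stall=0 (-) EX@3 MEM@4 WB@5
I1 mul r2 <- r3,r5: IF@2 ID@3 stall=0 (-) EX@4 MEM@5 WB@6
I2 sub r4 <- r2,r4: IF@3 ID@4 stall=2 (RAW on I1.r2 (WB@6)) EX@7 MEM@8 WB@9
I3 sub r5 <- r4,r4: IF@4 ID@7 stall=2 (RAW on I2.r4 (WB@9)) EX@10 MEM@11 WB@12
I4 add r5 <- r2,r3: IF@7 ID@10 stall=0 (-) EX@11 MEM@12 WB@13
I5 mul r4 <- r3,r2: IF@10 ID@11 stall=0 (-) EX@12 MEM@13 WB@14
I6 add r5 <- r2,r3: IF@11 ID@12 stall=0 (-) EX@13 MEM@14 WB@15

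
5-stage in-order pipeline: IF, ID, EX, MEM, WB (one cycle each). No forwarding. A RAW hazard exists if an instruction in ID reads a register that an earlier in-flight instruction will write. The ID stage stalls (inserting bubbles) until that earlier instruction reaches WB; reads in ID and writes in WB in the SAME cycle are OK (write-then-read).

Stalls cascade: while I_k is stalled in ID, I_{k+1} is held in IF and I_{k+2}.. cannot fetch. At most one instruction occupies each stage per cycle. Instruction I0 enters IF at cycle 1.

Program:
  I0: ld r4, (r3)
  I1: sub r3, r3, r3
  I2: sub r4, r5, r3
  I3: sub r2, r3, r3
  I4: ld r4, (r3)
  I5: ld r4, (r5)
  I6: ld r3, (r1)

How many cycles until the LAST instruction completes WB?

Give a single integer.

Answer: 13

Derivation:
I0 ld r4 <- r3: IF@1 ID@2 stall=0 (-) EX@3 MEM@4 WB@5
I1 sub r3 <- r3,r3: IF@2 ID@3 stall=0 (-) EX@4 MEM@5 WB@6
I2 sub r4 <- r5,r3: IF@3 ID@4 stall=2 (RAW on I1.r3 (WB@6)) EX@7 MEM@8 WB@9
I3 sub r2 <- r3,r3: IF@4 ID@7 stall=0 (-) EX@8 MEM@9 WB@10
I4 ld r4 <- r3: IF@7 ID@8 stall=0 (-) EX@9 MEM@10 WB@11
I5 ld r4 <- r5: IF@8 ID@9 stall=0 (-) EX@10 MEM@11 WB@12
I6 ld r3 <- r1: IF@9 ID@10 stall=0 (-) EX@11 MEM@12 WB@13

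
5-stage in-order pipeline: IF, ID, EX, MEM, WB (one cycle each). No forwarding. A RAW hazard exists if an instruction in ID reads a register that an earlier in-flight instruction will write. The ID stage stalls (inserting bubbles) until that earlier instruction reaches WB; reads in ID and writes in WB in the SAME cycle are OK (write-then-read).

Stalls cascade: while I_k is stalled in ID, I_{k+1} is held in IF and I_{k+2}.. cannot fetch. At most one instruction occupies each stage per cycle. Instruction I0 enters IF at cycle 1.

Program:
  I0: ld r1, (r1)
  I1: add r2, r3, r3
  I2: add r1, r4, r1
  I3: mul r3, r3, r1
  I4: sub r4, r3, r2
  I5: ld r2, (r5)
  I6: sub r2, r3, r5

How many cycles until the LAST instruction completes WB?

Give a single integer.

I0 ld r1 <- r1: IF@1 ID@2 stall=0 (-) EX@3 MEM@4 WB@5
I1 add r2 <- r3,r3: IF@2 ID@3 stall=0 (-) EX@4 MEM@5 WB@6
I2 add r1 <- r4,r1: IF@3 ID@4 stall=1 (RAW on I0.r1 (WB@5)) EX@6 MEM@7 WB@8
I3 mul r3 <- r3,r1: IF@4 ID@6 stall=2 (RAW on I2.r1 (WB@8)) EX@9 MEM@10 WB@11
I4 sub r4 <- r3,r2: IF@6 ID@9 stall=2 (RAW on I3.r3 (WB@11)) EX@12 MEM@13 WB@14
I5 ld r2 <- r5: IF@9 ID@12 stall=0 (-) EX@13 MEM@14 WB@15
I6 sub r2 <- r3,r5: IF@12 ID@13 stall=0 (-) EX@14 MEM@15 WB@16

Answer: 16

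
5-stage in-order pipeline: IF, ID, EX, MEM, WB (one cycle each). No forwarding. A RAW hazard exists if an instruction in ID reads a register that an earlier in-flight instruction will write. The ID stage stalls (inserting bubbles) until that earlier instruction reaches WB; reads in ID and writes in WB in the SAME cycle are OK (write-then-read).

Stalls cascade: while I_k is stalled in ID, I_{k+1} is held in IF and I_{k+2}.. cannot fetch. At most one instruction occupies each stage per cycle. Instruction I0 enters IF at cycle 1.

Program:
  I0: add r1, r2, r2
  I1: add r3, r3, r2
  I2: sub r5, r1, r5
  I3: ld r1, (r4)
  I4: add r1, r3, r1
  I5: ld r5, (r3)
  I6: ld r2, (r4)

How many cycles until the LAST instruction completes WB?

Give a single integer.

I0 add r1 <- r2,r2: IF@1 ID@2 stall=0 (-) EX@3 MEM@4 WB@5
I1 add r3 <- r3,r2: IF@2 ID@3 stall=0 (-) EX@4 MEM@5 WB@6
I2 sub r5 <- r1,r5: IF@3 ID@4 stall=1 (RAW on I0.r1 (WB@5)) EX@6 MEM@7 WB@8
I3 ld r1 <- r4: IF@4 ID@6 stall=0 (-) EX@7 MEM@8 WB@9
I4 add r1 <- r3,r1: IF@6 ID@7 stall=2 (RAW on I3.r1 (WB@9)) EX@10 MEM@11 WB@12
I5 ld r5 <- r3: IF@7 ID@10 stall=0 (-) EX@11 MEM@12 WB@13
I6 ld r2 <- r4: IF@10 ID@11 stall=0 (-) EX@12 MEM@13 WB@14

Answer: 14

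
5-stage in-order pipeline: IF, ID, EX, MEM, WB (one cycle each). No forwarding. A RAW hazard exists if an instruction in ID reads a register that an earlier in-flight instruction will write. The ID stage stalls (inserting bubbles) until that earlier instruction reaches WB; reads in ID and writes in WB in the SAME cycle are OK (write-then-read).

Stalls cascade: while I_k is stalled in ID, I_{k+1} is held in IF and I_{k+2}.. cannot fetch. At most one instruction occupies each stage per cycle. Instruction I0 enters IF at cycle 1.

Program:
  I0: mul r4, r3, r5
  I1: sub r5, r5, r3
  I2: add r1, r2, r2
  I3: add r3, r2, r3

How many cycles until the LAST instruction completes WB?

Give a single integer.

I0 mul r4 <- r3,r5: IF@1 ID@2 stall=0 (-) EX@3 MEM@4 WB@5
I1 sub r5 <- r5,r3: IF@2 ID@3 stall=0 (-) EX@4 MEM@5 WB@6
I2 add r1 <- r2,r2: IF@3 ID@4 stall=0 (-) EX@5 MEM@6 WB@7
I3 add r3 <- r2,r3: IF@4 ID@5 stall=0 (-) EX@6 MEM@7 WB@8

Answer: 8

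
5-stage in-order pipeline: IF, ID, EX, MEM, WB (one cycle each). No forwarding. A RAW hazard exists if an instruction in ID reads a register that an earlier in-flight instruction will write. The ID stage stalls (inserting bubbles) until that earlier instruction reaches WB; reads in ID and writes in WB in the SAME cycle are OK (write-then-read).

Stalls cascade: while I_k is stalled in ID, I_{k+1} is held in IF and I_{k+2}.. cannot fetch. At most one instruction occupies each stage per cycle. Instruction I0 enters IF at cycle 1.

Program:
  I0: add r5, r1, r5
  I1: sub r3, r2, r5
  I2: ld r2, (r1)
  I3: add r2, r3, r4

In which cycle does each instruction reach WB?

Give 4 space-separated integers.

I0 add r5 <- r1,r5: IF@1 ID@2 stall=0 (-) EX@3 MEM@4 WB@5
I1 sub r3 <- r2,r5: IF@2 ID@3 stall=2 (RAW on I0.r5 (WB@5)) EX@6 MEM@7 WB@8
I2 ld r2 <- r1: IF@3 ID@6 stall=0 (-) EX@7 MEM@8 WB@9
I3 add r2 <- r3,r4: IF@6 ID@7 stall=1 (RAW on I1.r3 (WB@8)) EX@9 MEM@10 WB@11

Answer: 5 8 9 11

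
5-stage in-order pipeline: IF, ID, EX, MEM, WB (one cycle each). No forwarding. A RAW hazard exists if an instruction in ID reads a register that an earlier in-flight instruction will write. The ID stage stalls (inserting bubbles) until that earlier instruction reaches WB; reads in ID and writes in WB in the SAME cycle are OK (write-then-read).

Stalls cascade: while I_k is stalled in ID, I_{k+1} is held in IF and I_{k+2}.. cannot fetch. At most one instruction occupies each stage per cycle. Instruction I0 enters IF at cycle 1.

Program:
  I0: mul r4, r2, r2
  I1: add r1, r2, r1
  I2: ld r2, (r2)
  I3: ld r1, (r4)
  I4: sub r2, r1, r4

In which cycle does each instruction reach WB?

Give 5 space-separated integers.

I0 mul r4 <- r2,r2: IF@1 ID@2 stall=0 (-) EX@3 MEM@4 WB@5
I1 add r1 <- r2,r1: IF@2 ID@3 stall=0 (-) EX@4 MEM@5 WB@6
I2 ld r2 <- r2: IF@3 ID@4 stall=0 (-) EX@5 MEM@6 WB@7
I3 ld r1 <- r4: IF@4 ID@5 stall=0 (-) EX@6 MEM@7 WB@8
I4 sub r2 <- r1,r4: IF@5 ID@6 stall=2 (RAW on I3.r1 (WB@8)) EX@9 MEM@10 WB@11

Answer: 5 6 7 8 11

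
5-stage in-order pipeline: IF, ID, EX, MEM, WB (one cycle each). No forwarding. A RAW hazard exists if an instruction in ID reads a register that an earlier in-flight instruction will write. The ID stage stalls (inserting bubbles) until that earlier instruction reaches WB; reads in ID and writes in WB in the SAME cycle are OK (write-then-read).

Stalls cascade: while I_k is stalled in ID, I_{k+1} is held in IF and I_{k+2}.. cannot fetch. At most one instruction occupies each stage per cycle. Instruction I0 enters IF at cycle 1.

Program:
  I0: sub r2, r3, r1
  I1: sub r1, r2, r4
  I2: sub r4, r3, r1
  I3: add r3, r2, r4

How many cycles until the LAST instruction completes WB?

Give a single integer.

Answer: 14

Derivation:
I0 sub r2 <- r3,r1: IF@1 ID@2 stall=0 (-) EX@3 MEM@4 WB@5
I1 sub r1 <- r2,r4: IF@2 ID@3 stall=2 (RAW on I0.r2 (WB@5)) EX@6 MEM@7 WB@8
I2 sub r4 <- r3,r1: IF@3 ID@6 stall=2 (RAW on I1.r1 (WB@8)) EX@9 MEM@10 WB@11
I3 add r3 <- r2,r4: IF@6 ID@9 stall=2 (RAW on I2.r4 (WB@11)) EX@12 MEM@13 WB@14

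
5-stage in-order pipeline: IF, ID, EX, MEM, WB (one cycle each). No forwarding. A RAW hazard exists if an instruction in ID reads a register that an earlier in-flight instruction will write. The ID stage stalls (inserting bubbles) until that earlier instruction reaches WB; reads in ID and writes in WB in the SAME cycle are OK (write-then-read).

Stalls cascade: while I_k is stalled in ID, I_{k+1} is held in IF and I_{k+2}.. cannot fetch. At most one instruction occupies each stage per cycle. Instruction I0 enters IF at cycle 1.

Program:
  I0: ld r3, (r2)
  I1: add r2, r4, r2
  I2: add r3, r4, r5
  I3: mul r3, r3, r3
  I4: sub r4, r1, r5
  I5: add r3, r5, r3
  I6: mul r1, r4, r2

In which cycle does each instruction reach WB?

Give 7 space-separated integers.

I0 ld r3 <- r2: IF@1 ID@2 stall=0 (-) EX@3 MEM@4 WB@5
I1 add r2 <- r4,r2: IF@2 ID@3 stall=0 (-) EX@4 MEM@5 WB@6
I2 add r3 <- r4,r5: IF@3 ID@4 stall=0 (-) EX@5 MEM@6 WB@7
I3 mul r3 <- r3,r3: IF@4 ID@5 stall=2 (RAW on I2.r3 (WB@7)) EX@8 MEM@9 WB@10
I4 sub r4 <- r1,r5: IF@5 ID@8 stall=0 (-) EX@9 MEM@10 WB@11
I5 add r3 <- r5,r3: IF@8 ID@9 stall=1 (RAW on I3.r3 (WB@10)) EX@11 MEM@12 WB@13
I6 mul r1 <- r4,r2: IF@9 ID@11 stall=0 (-) EX@12 MEM@13 WB@14

Answer: 5 6 7 10 11 13 14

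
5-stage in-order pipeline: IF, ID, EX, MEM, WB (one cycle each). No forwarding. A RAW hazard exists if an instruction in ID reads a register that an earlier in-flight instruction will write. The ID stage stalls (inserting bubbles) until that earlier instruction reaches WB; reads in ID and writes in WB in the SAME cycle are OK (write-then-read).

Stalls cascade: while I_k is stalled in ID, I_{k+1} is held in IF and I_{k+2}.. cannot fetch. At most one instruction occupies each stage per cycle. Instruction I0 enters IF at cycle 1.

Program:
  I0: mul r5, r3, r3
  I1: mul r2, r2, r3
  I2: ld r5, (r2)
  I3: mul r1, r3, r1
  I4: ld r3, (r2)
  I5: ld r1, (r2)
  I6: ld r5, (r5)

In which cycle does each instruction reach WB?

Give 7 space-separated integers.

I0 mul r5 <- r3,r3: IF@1 ID@2 stall=0 (-) EX@3 MEM@4 WB@5
I1 mul r2 <- r2,r3: IF@2 ID@3 stall=0 (-) EX@4 MEM@5 WB@6
I2 ld r5 <- r2: IF@3 ID@4 stall=2 (RAW on I1.r2 (WB@6)) EX@7 MEM@8 WB@9
I3 mul r1 <- r3,r1: IF@4 ID@7 stall=0 (-) EX@8 MEM@9 WB@10
I4 ld r3 <- r2: IF@7 ID@8 stall=0 (-) EX@9 MEM@10 WB@11
I5 ld r1 <- r2: IF@8 ID@9 stall=0 (-) EX@10 MEM@11 WB@12
I6 ld r5 <- r5: IF@9 ID@10 stall=0 (-) EX@11 MEM@12 WB@13

Answer: 5 6 9 10 11 12 13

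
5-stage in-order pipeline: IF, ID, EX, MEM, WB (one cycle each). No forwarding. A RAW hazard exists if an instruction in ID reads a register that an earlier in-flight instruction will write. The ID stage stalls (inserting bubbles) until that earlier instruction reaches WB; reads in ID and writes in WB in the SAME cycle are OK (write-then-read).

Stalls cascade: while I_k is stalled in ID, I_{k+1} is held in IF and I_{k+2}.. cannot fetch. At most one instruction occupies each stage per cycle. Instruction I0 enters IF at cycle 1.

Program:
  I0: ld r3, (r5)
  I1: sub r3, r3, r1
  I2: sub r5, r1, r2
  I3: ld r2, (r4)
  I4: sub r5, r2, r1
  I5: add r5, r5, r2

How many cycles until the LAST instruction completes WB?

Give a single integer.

Answer: 16

Derivation:
I0 ld r3 <- r5: IF@1 ID@2 stall=0 (-) EX@3 MEM@4 WB@5
I1 sub r3 <- r3,r1: IF@2 ID@3 stall=2 (RAW on I0.r3 (WB@5)) EX@6 MEM@7 WB@8
I2 sub r5 <- r1,r2: IF@3 ID@6 stall=0 (-) EX@7 MEM@8 WB@9
I3 ld r2 <- r4: IF@6 ID@7 stall=0 (-) EX@8 MEM@9 WB@10
I4 sub r5 <- r2,r1: IF@7 ID@8 stall=2 (RAW on I3.r2 (WB@10)) EX@11 MEM@12 WB@13
I5 add r5 <- r5,r2: IF@8 ID@11 stall=2 (RAW on I4.r5 (WB@13)) EX@14 MEM@15 WB@16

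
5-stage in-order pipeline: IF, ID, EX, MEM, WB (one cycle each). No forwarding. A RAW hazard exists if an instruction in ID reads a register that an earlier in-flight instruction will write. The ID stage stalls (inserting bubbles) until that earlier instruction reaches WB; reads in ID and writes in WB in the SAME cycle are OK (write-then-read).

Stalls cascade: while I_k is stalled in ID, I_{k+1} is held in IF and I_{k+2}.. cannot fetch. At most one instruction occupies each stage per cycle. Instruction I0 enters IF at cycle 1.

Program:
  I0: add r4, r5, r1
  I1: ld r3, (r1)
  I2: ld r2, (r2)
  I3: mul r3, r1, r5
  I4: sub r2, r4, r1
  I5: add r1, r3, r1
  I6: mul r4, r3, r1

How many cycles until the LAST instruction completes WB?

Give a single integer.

I0 add r4 <- r5,r1: IF@1 ID@2 stall=0 (-) EX@3 MEM@4 WB@5
I1 ld r3 <- r1: IF@2 ID@3 stall=0 (-) EX@4 MEM@5 WB@6
I2 ld r2 <- r2: IF@3 ID@4 stall=0 (-) EX@5 MEM@6 WB@7
I3 mul r3 <- r1,r5: IF@4 ID@5 stall=0 (-) EX@6 MEM@7 WB@8
I4 sub r2 <- r4,r1: IF@5 ID@6 stall=0 (-) EX@7 MEM@8 WB@9
I5 add r1 <- r3,r1: IF@6 ID@7 stall=1 (RAW on I3.r3 (WB@8)) EX@9 MEM@10 WB@11
I6 mul r4 <- r3,r1: IF@7 ID@9 stall=2 (RAW on I5.r1 (WB@11)) EX@12 MEM@13 WB@14

Answer: 14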